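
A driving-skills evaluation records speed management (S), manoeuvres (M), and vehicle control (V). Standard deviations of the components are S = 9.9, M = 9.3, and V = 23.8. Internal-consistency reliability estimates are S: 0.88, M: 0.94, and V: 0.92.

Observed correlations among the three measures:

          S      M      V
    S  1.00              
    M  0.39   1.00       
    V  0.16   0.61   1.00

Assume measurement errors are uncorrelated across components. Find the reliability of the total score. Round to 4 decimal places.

0.9467

Var(S+M+V) = 9.9² + 9.3² + 23.8² + 2·[9.9·9.3·0.39 + 9.9·23.8·0.16 + 9.3·23.8·0.61] = 750.94 + 417.248 = 1168.19.
Under uncorrelated errors the observed covariances equal the true-score covariances, so only the own-variance terms attenuate.
True-score variance = [9.9²·0.88 + 9.3²·0.94 + 23.8²·0.92] + 417.248 = 688.674 + 417.248 = 1105.92.
Reliability = 1105.92 / 1168.19 = 0.9467.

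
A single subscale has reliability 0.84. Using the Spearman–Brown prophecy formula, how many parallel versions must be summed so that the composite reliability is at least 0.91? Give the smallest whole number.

k ≥ ρ*(1−ρ₁)/(ρ₁(1−ρ*)) = 0.91·0.16 / (0.84·0.09) = 1.926.
Smallest integer k = 2.

2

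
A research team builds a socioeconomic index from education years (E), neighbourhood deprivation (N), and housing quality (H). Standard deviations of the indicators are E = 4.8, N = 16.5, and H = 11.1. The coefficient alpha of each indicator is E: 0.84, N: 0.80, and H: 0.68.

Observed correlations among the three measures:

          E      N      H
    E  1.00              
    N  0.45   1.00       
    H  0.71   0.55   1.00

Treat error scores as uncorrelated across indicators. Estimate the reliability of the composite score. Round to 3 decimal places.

0.873

Var(E+N+H) = 4.8² + 16.5² + 11.1² + 2·[4.8·16.5·0.45 + 4.8·11.1·0.71 + 16.5·11.1·0.55] = 418.5 + 348.403 = 766.903.
With uncorrelated errors the cross-covariances are all true-score covariance, so they carry over unchanged; only the diagonal terms shrink to ρᵢσᵢ².
True-score variance = [4.8²·0.84 + 16.5²·0.80 + 11.1²·0.68] + 348.403 = 320.936 + 348.403 = 669.339.
Reliability = 669.339 / 766.903 = 0.873.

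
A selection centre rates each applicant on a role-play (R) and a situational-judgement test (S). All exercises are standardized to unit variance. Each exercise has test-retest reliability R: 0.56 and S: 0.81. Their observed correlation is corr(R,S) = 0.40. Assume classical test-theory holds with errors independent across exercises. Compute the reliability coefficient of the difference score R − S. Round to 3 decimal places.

0.475

Var(R−S) = 1 + 1 − 2·0.40 = 2 − 0.8 = 1.2.
With uncorrelated errors the cross-covariances are all true-score covariance, so they carry over unchanged; only the diagonal terms shrink to ρᵢσᵢ².
True-score variance = [0.56 + 0.81] − 0.8 = 1.37 − 0.8 = 0.57.
Reliability = 0.57 / 1.2 = 0.475.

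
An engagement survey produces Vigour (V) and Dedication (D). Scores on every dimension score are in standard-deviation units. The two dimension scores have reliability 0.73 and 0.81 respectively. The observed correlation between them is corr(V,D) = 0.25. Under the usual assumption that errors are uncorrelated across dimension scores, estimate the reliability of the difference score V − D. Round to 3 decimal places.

Var(V−D) = 1 + 1 − 2·0.25 = 2 − 0.5 = 1.5.
Under uncorrelated errors the observed covariances equal the true-score covariances, so only the own-variance terms attenuate.
True-score variance = [0.73 + 0.81] − 0.5 = 1.54 − 0.5 = 1.04.
Reliability = 1.04 / 1.5 = 0.693.

0.693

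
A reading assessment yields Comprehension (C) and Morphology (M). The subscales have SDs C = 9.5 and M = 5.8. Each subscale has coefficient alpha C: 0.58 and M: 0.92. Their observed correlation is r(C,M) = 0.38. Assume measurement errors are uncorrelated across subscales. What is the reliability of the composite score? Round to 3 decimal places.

0.755

Var(C+M) = 9.5² + 5.8² + 2·[9.5·5.8·0.38] = 123.89 + 41.876 = 165.766.
Because errors are independent across components, Cov(Tᵢ,Tⱼ) = Cov(Xᵢ,Xⱼ); the off-diagonal part of the true-score variance is the same as above.
True-score variance = [9.5²·0.58 + 5.8²·0.92] + 41.876 = 83.2938 + 41.876 = 125.17.
Reliability = 125.17 / 165.766 = 0.755.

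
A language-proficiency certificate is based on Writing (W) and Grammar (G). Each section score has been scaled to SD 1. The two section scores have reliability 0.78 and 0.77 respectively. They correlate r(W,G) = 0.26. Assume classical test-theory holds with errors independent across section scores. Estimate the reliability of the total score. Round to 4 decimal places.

0.8214

Var(W+G) = 2 + 2·[0.26] = 2 + 0.52 = 2.52.
Because errors are independent across components, Cov(Tᵢ,Tⱼ) = Cov(Xᵢ,Xⱼ); the off-diagonal part of the true-score variance is the same as above.
True-score variance = [0.78 + 0.77] + 0.52 = 1.55 + 0.52 = 2.07.
Reliability = 2.07 / 2.52 = 0.8214.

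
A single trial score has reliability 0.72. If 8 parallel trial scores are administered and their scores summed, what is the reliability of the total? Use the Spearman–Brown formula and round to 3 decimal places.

0.954

ρ_k = kρ / (1 + (k−1)ρ) = 8·0.72 / (1 + 7·0.72) = 5.760 / 6.040 = 0.954.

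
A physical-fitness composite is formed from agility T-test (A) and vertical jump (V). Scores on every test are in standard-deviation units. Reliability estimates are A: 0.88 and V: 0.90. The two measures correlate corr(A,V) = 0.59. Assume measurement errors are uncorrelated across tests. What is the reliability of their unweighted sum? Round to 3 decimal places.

Var(A+V) = 2 + 2·[0.59] = 2 + 1.18 = 3.18.
Because errors are independent across components, Cov(Tᵢ,Tⱼ) = Cov(Xᵢ,Xⱼ); the off-diagonal part of the true-score variance is the same as above.
True-score variance = [0.88 + 0.90] + 1.18 = 1.78 + 1.18 = 2.96.
Reliability = 2.96 / 3.18 = 0.931.

0.931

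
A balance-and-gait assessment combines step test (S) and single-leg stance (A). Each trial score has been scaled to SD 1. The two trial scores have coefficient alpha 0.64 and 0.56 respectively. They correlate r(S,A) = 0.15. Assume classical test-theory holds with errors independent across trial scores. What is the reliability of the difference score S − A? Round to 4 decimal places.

Var(S−A) = 1 + 1 − 2·0.15 = 2 − 0.3 = 1.7.
Under uncorrelated errors the observed covariances equal the true-score covariances, so only the own-variance terms attenuate.
True-score variance = [0.64 + 0.56] − 0.3 = 1.2 − 0.3 = 0.9.
Reliability = 0.9 / 1.7 = 0.5294.

0.5294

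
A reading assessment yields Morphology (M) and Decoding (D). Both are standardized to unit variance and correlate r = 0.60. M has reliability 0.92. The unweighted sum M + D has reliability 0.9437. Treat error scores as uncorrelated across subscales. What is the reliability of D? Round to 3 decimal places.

0.900

Var(M+D) = 2 + 2·0.60 = 3.200.
True-score variance = ρ_M + ρ_D + 2·0.60, so 0.9437 = (0.92 + ρ_D + 1.20) / 3.200.
ρ_D = 0.9437·3.200 − 0.92 − 1.20 = 0.900.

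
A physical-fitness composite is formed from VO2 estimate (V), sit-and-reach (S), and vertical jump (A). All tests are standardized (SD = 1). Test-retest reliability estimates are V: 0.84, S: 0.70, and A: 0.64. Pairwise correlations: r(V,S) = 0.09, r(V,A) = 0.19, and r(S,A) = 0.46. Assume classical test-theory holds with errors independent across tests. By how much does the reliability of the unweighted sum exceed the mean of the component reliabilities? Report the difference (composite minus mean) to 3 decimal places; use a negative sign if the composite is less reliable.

0.090

Var(sum) = 3 + 1.48 = 4.48; true-score variance = 2.18 + 1.48 = 3.66; composite reliability = 0.8170.
Mean component reliability = 0.7267.
Difference = 0.8170 − 0.7267 = 0.090.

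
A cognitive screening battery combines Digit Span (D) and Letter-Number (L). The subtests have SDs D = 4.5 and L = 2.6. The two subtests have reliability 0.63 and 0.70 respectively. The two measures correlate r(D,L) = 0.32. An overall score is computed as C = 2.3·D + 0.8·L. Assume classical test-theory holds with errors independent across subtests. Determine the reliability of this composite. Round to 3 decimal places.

Var(C) = 2.3²·4.5² + 0.8²·2.6² + 2·[1.84·4.5·2.6·0.32] = 111.449 + 13.7779 = 125.227.
Under uncorrelated errors the observed covariances equal the true-score covariances, so only the own-variance terms attenuate.
True-score variance = [2.3²·4.5²·0.63 + 0.8²·2.6²·0.70] + 13.7779 = 70.5157 + 13.7779 = 84.2936.
Reliability = 84.2936 / 125.227 = 0.673.

0.673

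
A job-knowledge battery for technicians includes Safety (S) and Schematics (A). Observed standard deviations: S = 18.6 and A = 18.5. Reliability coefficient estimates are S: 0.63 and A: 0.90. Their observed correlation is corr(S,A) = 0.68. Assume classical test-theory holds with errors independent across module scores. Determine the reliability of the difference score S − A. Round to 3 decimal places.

Var(S−A) = 18.6² + 18.5² − 2·18.6·18.5·0.68 = 688.21 − 467.976 = 220.234.
Under uncorrelated errors the observed covariances equal the true-score covariances, so only the own-variance terms attenuate.
True-score variance = [18.6²·0.63 + 18.5²·0.90] − 467.976 = 525.98 − 467.976 = 58.0038.
Reliability = 58.0038 / 220.234 = 0.263.

0.263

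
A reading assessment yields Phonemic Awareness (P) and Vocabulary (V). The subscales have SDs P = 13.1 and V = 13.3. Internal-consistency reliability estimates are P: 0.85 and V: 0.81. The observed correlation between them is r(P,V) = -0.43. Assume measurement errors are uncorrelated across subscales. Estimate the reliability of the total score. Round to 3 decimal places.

Var(P+V) = 13.1² + 13.3² + 2·[13.1·13.3·(-0.43)] = 348.5 − 149.838 = 198.662.
Under uncorrelated errors the observed covariances equal the true-score covariances, so only the own-variance terms attenuate.
True-score variance = [13.1²·0.85 + 13.3²·0.81] − 149.838 = 289.149 − 149.838 = 139.312.
Reliability = 139.312 / 198.662 = 0.701.

0.701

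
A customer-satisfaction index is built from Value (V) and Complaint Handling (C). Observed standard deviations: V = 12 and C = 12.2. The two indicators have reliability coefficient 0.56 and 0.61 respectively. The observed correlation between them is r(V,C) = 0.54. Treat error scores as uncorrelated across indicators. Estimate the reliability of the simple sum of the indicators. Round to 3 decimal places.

0.731

Var(V+C) = 12² + 12.2² + 2·[12·12.2·0.54] = 292.84 + 158.112 = 450.952.
Under uncorrelated errors the observed covariances equal the true-score covariances, so only the own-variance terms attenuate.
True-score variance = [12²·0.56 + 12.2²·0.61] + 158.112 = 171.432 + 158.112 = 329.544.
Reliability = 329.544 / 450.952 = 0.731.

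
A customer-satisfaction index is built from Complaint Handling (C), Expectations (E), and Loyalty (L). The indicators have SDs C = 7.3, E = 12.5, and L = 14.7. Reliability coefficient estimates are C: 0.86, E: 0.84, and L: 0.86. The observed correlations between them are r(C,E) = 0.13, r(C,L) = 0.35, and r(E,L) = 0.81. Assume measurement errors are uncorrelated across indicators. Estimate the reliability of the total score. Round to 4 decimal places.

Var(C+E+L) = 7.3² + 12.5² + 14.7² + 2·[7.3·12.5·0.13 + 7.3·14.7·0.35 + 12.5·14.7·0.81] = 425.63 + 396.517 = 822.147.
Because errors are independent across components, Cov(Tᵢ,Tⱼ) = Cov(Xᵢ,Xⱼ); the off-diagonal part of the true-score variance is the same as above.
True-score variance = [7.3²·0.86 + 12.5²·0.84 + 14.7²·0.86] + 396.517 = 362.917 + 396.517 = 759.434.
Reliability = 759.434 / 822.147 = 0.9237.

0.9237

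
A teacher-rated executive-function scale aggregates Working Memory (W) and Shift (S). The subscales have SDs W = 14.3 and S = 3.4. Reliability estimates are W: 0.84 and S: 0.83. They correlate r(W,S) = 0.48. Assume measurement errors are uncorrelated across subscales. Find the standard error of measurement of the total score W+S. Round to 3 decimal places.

Var(total) = 216.05 + 46.6752 = 262.725.
True-score variance = 181.366 + 46.6752 = 228.042, so reliability = 0.8680.
Error variance = 262.725 − 228.042 = 34.6836; SEM = √34.6836 = 5.889.

5.889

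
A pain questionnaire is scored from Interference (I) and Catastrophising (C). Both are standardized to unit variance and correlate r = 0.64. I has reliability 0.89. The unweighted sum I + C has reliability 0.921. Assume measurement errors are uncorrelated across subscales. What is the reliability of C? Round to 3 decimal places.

Var(I+C) = 2 + 2·0.64 = 3.280.
True-score variance = ρ_I + ρ_C + 2·0.64, so 0.921 = (0.89 + ρ_C + 1.28) / 3.280.
ρ_C = 0.921·3.280 − 0.89 − 1.28 = 0.851.

0.851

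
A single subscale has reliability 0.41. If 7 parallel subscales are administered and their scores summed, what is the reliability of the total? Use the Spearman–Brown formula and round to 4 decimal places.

0.8295

ρ_k = kρ / (1 + (k−1)ρ) = 7·0.41 / (1 + 6·0.41) = 2.870 / 3.460 = 0.8295.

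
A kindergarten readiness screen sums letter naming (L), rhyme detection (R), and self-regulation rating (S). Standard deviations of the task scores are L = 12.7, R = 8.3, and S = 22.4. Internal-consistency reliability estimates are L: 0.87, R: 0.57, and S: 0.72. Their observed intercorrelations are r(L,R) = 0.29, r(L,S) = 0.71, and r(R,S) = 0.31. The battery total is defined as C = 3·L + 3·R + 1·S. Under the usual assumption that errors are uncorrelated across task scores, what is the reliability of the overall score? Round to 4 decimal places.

Var(C) = 3²·12.7² + 3²·8.3² + 22.4² + 2·[9·12.7·8.3·0.29 + 3·12.7·22.4·0.71 + 3·8.3·22.4·0.31] = 2573.38 + 2107.94 = 4681.32.
With uncorrelated errors the cross-covariances are all true-score covariance, so they carry over unchanged; only the diagonal terms shrink to ρᵢσᵢ².
True-score variance = [3²·12.7²·0.87 + 3²·8.3²·0.57 + 22.4²·0.72] + 2107.94 = 1977.57 + 2107.94 = 4085.51.
Reliability = 4085.51 / 4681.32 = 0.8727.

0.8727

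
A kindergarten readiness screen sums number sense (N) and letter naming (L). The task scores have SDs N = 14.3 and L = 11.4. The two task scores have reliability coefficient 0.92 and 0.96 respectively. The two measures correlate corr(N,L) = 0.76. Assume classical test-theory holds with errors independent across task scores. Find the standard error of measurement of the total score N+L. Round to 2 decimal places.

4.64

Var(total) = 334.45 + 247.79 = 582.24.
True-score variance = 312.892 + 247.79 = 560.683, so reliability = 0.9630.
Error variance = 582.24 − 560.683 = 21.5576; SEM = √21.5576 = 4.64.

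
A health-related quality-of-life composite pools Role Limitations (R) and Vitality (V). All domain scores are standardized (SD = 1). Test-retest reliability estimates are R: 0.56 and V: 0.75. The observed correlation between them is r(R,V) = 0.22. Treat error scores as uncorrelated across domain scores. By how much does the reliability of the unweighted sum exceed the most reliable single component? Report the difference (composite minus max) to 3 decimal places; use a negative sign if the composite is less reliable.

-0.033

Var(sum) = 2 + 0.44 = 2.44; true-score variance = 1.31 + 0.44 = 1.75; composite reliability = 0.7172.
Max component reliability = 0.7500.
Difference = 0.7172 − 0.7500 = -0.033.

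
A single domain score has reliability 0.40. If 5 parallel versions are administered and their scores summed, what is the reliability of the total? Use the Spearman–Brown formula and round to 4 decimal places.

ρ_k = kρ / (1 + (k−1)ρ) = 5·0.40 / (1 + 4·0.40) = 2.000 / 2.600 = 0.7692.

0.7692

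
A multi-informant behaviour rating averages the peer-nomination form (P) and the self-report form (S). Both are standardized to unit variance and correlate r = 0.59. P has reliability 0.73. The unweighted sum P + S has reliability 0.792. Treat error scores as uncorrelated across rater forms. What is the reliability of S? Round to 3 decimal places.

Var(P+S) = 2 + 2·0.59 = 3.180.
True-score variance = ρ_P + ρ_S + 2·0.59, so 0.792 = (0.73 + ρ_S + 1.18) / 3.180.
ρ_S = 0.792·3.180 − 0.73 − 1.18 = 0.609.

0.609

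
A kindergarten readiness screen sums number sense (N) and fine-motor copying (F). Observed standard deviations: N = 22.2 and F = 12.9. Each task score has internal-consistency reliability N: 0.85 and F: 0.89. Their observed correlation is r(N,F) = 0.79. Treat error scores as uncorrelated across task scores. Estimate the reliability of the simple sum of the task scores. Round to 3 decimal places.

0.917

Var(N+F) = 22.2² + 12.9² + 2·[22.2·12.9·0.79] = 659.25 + 452.48 = 1111.73.
Under uncorrelated errors the observed covariances equal the true-score covariances, so only the own-variance terms attenuate.
True-score variance = [22.2²·0.85 + 12.9²·0.89] + 452.48 = 567.019 + 452.48 = 1019.5.
Reliability = 1019.5 / 1111.73 = 0.917.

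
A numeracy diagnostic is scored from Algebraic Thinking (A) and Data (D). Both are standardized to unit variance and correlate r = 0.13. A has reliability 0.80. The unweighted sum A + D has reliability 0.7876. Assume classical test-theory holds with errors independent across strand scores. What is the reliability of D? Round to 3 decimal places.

0.720

Var(A+D) = 2 + 2·0.13 = 2.260.
True-score variance = ρ_A + ρ_D + 2·0.13, so 0.7876 = (0.80 + ρ_D + 0.26) / 2.260.
ρ_D = 0.7876·2.260 − 0.80 − 0.26 = 0.720.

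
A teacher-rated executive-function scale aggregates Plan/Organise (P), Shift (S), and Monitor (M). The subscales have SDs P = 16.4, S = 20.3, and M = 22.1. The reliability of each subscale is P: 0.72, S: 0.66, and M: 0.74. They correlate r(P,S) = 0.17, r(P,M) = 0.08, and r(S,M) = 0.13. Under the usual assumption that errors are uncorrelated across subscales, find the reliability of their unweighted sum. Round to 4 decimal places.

0.7650

Var(P+S+M) = 16.4² + 20.3² + 22.1² + 2·[16.4·20.3·0.17 + 16.4·22.1·0.08 + 20.3·22.1·0.13] = 1169.46 + 287.827 = 1457.29.
Under uncorrelated errors the observed covariances equal the true-score covariances, so only the own-variance terms attenuate.
True-score variance = [16.4²·0.72 + 20.3²·0.66 + 22.1²·0.74] + 287.827 = 827.054 + 287.827 = 1114.88.
Reliability = 1114.88 / 1457.29 = 0.7650.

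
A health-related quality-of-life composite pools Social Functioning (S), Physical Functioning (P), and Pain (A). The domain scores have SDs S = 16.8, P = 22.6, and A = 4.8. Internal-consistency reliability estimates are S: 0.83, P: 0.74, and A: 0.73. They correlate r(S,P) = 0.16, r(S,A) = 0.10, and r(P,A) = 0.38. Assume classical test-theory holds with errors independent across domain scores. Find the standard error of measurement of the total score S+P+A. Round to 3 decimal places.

13.675

Var(total) = 816.04 + 220.07 = 1036.11.
True-score variance = 629.041 + 220.07 = 849.111, so reliability = 0.8195.
Error variance = 1036.11 − 849.111 = 186.999; SEM = √186.999 = 13.675.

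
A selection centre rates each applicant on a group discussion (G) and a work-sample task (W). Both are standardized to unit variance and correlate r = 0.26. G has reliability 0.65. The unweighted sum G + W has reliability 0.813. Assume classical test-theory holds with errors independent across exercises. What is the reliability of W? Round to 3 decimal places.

0.879

Var(G+W) = 2 + 2·0.26 = 2.520.
True-score variance = ρ_G + ρ_W + 2·0.26, so 0.813 = (0.65 + ρ_W + 0.52) / 2.520.
ρ_W = 0.813·2.520 − 0.65 − 0.52 = 0.879.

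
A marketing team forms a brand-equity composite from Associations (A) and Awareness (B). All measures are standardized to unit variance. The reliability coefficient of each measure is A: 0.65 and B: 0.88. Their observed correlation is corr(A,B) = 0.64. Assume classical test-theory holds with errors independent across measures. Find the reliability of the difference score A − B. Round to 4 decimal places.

0.3472

Var(A−B) = 1 + 1 − 2·0.64 = 2 − 1.28 = 0.72.
With uncorrelated errors the cross-covariances are all true-score covariance, so they carry over unchanged; only the diagonal terms shrink to ρᵢσᵢ².
True-score variance = [0.65 + 0.88] − 1.28 = 1.53 − 1.28 = 0.25.
Reliability = 0.25 / 0.72 = 0.3472.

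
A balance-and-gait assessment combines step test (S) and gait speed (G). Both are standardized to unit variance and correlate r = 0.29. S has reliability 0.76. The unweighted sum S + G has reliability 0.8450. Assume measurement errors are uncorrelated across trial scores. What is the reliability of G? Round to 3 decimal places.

0.840

Var(S+G) = 2 + 2·0.29 = 2.580.
True-score variance = ρ_S + ρ_G + 2·0.29, so 0.8450 = (0.76 + ρ_G + 0.58) / 2.580.
ρ_G = 0.8450·2.580 − 0.76 − 0.58 = 0.840.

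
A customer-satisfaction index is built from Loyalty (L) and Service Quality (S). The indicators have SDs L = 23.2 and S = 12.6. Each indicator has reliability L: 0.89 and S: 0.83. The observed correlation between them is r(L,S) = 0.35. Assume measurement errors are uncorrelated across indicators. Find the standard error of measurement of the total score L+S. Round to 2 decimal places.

9.28

Var(total) = 697 + 204.624 = 901.624.
True-score variance = 610.804 + 204.624 = 815.428, so reliability = 0.9044.
Error variance = 901.624 − 815.428 = 86.1956; SEM = √86.1956 = 9.28.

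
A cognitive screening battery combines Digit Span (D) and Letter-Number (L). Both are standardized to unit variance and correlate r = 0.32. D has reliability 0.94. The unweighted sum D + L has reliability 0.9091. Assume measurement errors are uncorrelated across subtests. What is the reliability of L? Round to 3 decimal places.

0.820

Var(D+L) = 2 + 2·0.32 = 2.640.
True-score variance = ρ_D + ρ_L + 2·0.32, so 0.9091 = (0.94 + ρ_L + 0.64) / 2.640.
ρ_L = 0.9091·2.640 − 0.94 − 0.64 = 0.820.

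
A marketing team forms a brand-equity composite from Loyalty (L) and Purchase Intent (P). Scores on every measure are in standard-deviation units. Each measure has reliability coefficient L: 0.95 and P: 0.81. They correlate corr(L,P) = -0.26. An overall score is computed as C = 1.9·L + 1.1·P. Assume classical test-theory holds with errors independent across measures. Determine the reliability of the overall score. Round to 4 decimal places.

Var(C) = 1.9² + 1.1² + 2·[2.09·(-0.26)] = 4.82 − 1.0868 = 3.7332.
Because errors are independent across components, Cov(Tᵢ,Tⱼ) = Cov(Xᵢ,Xⱼ); the off-diagonal part of the true-score variance is the same as above.
True-score variance = [1.9²·0.95 + 1.1²·0.81] − 1.0868 = 4.4096 − 1.0868 = 3.3228.
Reliability = 3.3228 / 3.7332 = 0.8901.

0.8901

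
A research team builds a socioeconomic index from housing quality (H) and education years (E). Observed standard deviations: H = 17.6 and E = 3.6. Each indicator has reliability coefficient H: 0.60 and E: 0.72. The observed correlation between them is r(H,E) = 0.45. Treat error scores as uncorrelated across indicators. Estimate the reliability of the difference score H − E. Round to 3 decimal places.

Var(H−E) = 17.6² + 3.6² − 2·17.6·3.6·0.45 = 322.72 − 57.024 = 265.696.
Because errors are independent across components, Cov(Tᵢ,Tⱼ) = Cov(Xᵢ,Xⱼ); the off-diagonal part of the true-score variance is the same as above.
True-score variance = [17.6²·0.60 + 3.6²·0.72] − 57.024 = 195.187 − 57.024 = 138.163.
Reliability = 138.163 / 265.696 = 0.520.

0.520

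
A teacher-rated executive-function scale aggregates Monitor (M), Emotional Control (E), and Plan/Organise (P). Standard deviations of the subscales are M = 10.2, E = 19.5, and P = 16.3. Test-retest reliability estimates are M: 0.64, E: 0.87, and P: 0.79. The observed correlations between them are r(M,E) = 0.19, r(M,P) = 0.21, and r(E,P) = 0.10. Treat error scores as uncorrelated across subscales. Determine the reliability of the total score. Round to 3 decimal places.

Var(M+E+P) = 10.2² + 19.5² + 16.3² + 2·[10.2·19.5·0.19 + 10.2·16.3·0.21 + 19.5·16.3·0.10] = 749.98 + 208.981 = 958.961.
Because errors are independent across components, Cov(Tᵢ,Tⱼ) = Cov(Xᵢ,Xⱼ); the off-diagonal part of the true-score variance is the same as above.
True-score variance = [10.2²·0.64 + 19.5²·0.87 + 16.3²·0.79] + 208.981 = 607.298 + 208.981 = 816.279.
Reliability = 816.279 / 958.961 = 0.851.

0.851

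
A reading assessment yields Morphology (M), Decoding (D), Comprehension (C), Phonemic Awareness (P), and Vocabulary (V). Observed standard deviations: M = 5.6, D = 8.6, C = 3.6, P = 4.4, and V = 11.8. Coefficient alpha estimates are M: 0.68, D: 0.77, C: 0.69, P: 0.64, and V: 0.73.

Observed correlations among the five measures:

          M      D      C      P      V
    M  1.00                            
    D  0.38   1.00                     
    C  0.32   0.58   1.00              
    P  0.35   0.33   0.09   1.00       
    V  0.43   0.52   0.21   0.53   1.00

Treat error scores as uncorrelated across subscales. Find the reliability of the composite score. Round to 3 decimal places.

Var(M+D+C+P+V) = 5.6² + 8.6² + 3.6² + 4.4² + 11.8² + 2·[5.6·8.6·0.38 + 5.6·3.6·0.32 + 5.6·4.4·0.35 + 5.6·11.8·0.43 + 8.6·3.6·0.58 + 8.6·4.4·0.33 + 8.6·11.8·0.52 + 3.6·4.4·0.09 + 3.6·11.8·0.21 + 4.4·11.8·0.53] = 276.88 + 365.736 = 642.616.
Under uncorrelated errors the observed covariances equal the true-score covariances, so only the own-variance terms attenuate.
True-score variance = [5.6²·0.68 + 8.6²·0.77 + 3.6²·0.69 + 4.4²·0.64 + 11.8²·0.73] + 365.736 = 201.252 + 365.736 = 566.988.
Reliability = 566.988 / 642.616 = 0.882.

0.882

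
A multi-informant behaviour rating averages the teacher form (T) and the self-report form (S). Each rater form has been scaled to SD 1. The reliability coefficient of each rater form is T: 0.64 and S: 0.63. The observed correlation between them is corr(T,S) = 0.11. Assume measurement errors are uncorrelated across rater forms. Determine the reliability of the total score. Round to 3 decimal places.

0.671

Var(T+S) = 2 + 2·[0.11] = 2 + 0.22 = 2.22.
Because errors are independent across components, Cov(Tᵢ,Tⱼ) = Cov(Xᵢ,Xⱼ); the off-diagonal part of the true-score variance is the same as above.
True-score variance = [0.64 + 0.63] + 0.22 = 1.27 + 0.22 = 1.49.
Reliability = 1.49 / 2.22 = 0.671.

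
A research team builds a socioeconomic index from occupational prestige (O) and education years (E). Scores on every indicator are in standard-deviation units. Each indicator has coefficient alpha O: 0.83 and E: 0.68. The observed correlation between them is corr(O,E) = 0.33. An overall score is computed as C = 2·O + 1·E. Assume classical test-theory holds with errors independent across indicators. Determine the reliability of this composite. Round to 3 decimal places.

Var(C) = 2² + 1 + 2·[2·0.33] = 5 + 1.32 = 6.32.
Because errors are independent across components, Cov(Tᵢ,Tⱼ) = Cov(Xᵢ,Xⱼ); the off-diagonal part of the true-score variance is the same as above.
True-score variance = [2²·0.83 + 0.68] + 1.32 = 4 + 1.32 = 5.32.
Reliability = 5.32 / 6.32 = 0.842.

0.842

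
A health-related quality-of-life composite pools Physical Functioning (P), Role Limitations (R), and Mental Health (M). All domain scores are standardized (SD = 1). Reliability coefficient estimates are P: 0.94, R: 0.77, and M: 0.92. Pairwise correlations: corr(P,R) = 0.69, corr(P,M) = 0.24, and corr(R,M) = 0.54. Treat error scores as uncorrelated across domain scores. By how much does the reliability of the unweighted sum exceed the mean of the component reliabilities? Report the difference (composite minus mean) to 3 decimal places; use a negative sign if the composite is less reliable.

Var(sum) = 3 + 2.94 = 5.94; true-score variance = 2.63 + 2.94 = 5.57; composite reliability = 0.9377.
Mean component reliability = 0.8767.
Difference = 0.9377 − 0.8767 = 0.061.

0.061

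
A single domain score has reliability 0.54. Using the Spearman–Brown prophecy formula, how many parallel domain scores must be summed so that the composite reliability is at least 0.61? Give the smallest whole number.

2

k ≥ ρ*(1−ρ₁)/(ρ₁(1−ρ*)) = 0.61·0.46 / (0.54·0.39) = 1.332.
Smallest integer k = 2.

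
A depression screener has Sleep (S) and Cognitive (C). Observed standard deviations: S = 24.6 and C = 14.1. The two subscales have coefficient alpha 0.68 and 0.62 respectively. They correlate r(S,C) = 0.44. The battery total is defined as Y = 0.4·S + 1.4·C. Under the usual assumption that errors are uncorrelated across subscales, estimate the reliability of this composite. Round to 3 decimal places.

Var(Y) = 0.4²·24.6² + 1.4²·14.1² + 2·[0.56·24.6·14.1·0.44] = 486.493 + 170.933 = 657.426.
With uncorrelated errors the cross-covariances are all true-score covariance, so they carry over unchanged; only the diagonal terms shrink to ρᵢσᵢ².
True-score variance = [0.4²·24.6²·0.68 + 1.4²·14.1²·0.62] + 170.933 = 307.435 + 170.933 = 478.368.
Reliability = 478.368 / 657.426 = 0.728.

0.728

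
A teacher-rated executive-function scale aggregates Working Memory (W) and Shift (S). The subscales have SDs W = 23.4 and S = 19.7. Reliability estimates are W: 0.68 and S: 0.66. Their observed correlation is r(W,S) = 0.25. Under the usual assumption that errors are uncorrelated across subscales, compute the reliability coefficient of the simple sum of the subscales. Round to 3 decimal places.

0.737

Var(W+S) = 23.4² + 19.7² + 2·[23.4·19.7·0.25] = 935.65 + 230.49 = 1166.14.
With uncorrelated errors the cross-covariances are all true-score covariance, so they carry over unchanged; only the diagonal terms shrink to ρᵢσᵢ².
True-score variance = [23.4²·0.68 + 19.7²·0.66] + 230.49 = 628.48 + 230.49 = 858.97.
Reliability = 858.97 / 1166.14 = 0.737.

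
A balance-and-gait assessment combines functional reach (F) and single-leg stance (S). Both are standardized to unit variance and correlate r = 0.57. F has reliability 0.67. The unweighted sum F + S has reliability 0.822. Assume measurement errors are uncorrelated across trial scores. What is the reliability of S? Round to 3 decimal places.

0.771

Var(F+S) = 2 + 2·0.57 = 3.140.
True-score variance = ρ_F + ρ_S + 2·0.57, so 0.822 = (0.67 + ρ_S + 1.14) / 3.140.
ρ_S = 0.822·3.140 − 0.67 − 1.14 = 0.771.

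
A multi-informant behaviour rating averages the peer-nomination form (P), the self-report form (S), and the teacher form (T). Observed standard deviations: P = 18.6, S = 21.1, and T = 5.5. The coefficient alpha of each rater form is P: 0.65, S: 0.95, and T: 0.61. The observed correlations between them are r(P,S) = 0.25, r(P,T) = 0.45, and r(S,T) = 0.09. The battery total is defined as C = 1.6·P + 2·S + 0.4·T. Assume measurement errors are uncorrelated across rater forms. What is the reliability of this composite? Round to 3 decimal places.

Var(C) = 1.6²·18.6² + 2²·21.1² + 0.4²·5.5² + 2·[3.2·18.6·21.1·0.25 + 0.64·18.6·5.5·0.45 + 0.8·21.1·5.5·0.09] = 2671.34 + 703.572 = 3374.91.
Under uncorrelated errors the observed covariances equal the true-score covariances, so only the own-variance terms attenuate.
True-score variance = [1.6²·18.6²·0.65 + 2²·21.1²·0.95 + 0.4²·5.5²·0.61] + 703.572 = 2270.43 + 703.572 = 2974.
Reliability = 2974 / 3374.91 = 0.881.

0.881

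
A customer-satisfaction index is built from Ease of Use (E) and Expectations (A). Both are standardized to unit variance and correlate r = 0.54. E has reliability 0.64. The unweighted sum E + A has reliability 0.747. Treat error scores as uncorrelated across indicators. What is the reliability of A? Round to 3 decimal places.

Var(E+A) = 2 + 2·0.54 = 3.080.
True-score variance = ρ_E + ρ_A + 2·0.54, so 0.747 = (0.64 + ρ_A + 1.08) / 3.080.
ρ_A = 0.747·3.080 − 0.64 − 1.08 = 0.581.

0.581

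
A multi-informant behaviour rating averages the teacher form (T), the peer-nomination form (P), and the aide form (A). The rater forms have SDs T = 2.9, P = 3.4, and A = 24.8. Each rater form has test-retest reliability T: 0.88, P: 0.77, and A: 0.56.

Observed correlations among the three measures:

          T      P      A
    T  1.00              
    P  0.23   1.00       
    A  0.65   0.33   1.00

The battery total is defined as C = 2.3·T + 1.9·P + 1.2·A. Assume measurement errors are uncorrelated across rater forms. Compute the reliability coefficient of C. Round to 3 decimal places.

Var(C) = 2.3²·2.9² + 1.9²·3.4² + 1.2²·24.8² + 2·[4.37·2.9·3.4·0.23 + 2.76·2.9·24.8·0.65 + 2.28·3.4·24.8·0.33] = 971.878 + 404.754 = 1376.63.
Under uncorrelated errors the observed covariances equal the true-score covariances, so only the own-variance terms attenuate.
True-score variance = [2.3²·2.9²·0.88 + 1.9²·3.4²·0.77 + 1.2²·24.8²·0.56] + 404.754 = 567.252 + 404.754 = 972.006.
Reliability = 972.006 / 1376.63 = 0.706.

0.706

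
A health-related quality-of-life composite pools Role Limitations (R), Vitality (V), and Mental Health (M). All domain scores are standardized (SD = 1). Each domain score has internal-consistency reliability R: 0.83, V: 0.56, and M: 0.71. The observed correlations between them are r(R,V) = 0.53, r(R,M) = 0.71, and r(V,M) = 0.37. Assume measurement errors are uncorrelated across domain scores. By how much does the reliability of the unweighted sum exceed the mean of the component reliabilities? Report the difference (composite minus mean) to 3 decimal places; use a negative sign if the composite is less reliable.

Var(sum) = 3 + 3.22 = 6.22; true-score variance = 2.1 + 3.22 = 5.32; composite reliability = 0.8553.
Mean component reliability = 0.7000.
Difference = 0.8553 − 0.7000 = 0.155.

0.155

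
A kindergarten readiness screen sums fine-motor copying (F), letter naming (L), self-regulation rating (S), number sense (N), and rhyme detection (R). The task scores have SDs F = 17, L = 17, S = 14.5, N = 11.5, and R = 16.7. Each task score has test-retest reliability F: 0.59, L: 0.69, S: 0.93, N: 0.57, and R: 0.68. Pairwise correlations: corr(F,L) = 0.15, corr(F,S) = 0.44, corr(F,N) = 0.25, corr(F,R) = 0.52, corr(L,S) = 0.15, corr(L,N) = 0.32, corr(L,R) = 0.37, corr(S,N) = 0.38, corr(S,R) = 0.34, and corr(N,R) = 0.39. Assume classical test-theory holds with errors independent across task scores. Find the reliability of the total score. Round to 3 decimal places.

0.866

Var(F+L+S+N+R) = 17² + 17² + 14.5² + 11.5² + 16.7² + 2·[17·17·0.15 + 17·14.5·0.44 + 17·11.5·0.25 + 17·16.7·0.52 + 17·14.5·0.15 + 17·11.5·0.32 + 17·16.7·0.37 + 14.5·11.5·0.38 + 14.5·16.7·0.34 + 11.5·16.7·0.39] = 1199.39 + 1546.97 = 2746.36.
Under uncorrelated errors the observed covariances equal the true-score covariances, so only the own-variance terms attenuate.
True-score variance = [17²·0.59 + 17²·0.69 + 14.5²·0.93 + 11.5²·0.57 + 16.7²·0.68] + 1546.97 = 830.48 + 1546.97 = 2377.45.
Reliability = 2377.45 / 2746.36 = 0.866.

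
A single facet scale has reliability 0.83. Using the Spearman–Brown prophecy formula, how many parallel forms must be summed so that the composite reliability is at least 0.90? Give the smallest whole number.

2

k ≥ ρ*(1−ρ₁)/(ρ₁(1−ρ*)) = 0.90·0.17 / (0.83·0.10) = 1.843.
Smallest integer k = 2.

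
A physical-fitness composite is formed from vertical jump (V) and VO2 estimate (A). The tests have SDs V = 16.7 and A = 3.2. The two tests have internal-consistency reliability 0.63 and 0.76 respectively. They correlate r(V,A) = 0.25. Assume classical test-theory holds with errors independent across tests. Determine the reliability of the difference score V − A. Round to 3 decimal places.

0.597

Var(V−A) = 16.7² + 3.2² − 2·16.7·3.2·0.25 = 289.13 − 26.72 = 262.41.
Because errors are independent across components, Cov(Tᵢ,Tⱼ) = Cov(Xᵢ,Xⱼ); the off-diagonal part of the true-score variance is the same as above.
True-score variance = [16.7²·0.63 + 3.2²·0.76] − 26.72 = 183.483 − 26.72 = 156.763.
Reliability = 156.763 / 262.41 = 0.597.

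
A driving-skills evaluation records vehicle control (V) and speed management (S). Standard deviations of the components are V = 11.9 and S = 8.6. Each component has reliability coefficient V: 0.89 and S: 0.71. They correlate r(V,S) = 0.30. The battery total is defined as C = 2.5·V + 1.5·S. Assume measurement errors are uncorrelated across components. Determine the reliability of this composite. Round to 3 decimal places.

Var(C) = 2.5²·11.9² + 1.5²·8.6² + 2·[3.75·11.9·8.6·0.30] = 1051.47 + 230.265 = 1281.74.
Under uncorrelated errors the observed covariances equal the true-score covariances, so only the own-variance terms attenuate.
True-score variance = [2.5²·11.9²·0.89 + 1.5²·8.6²·0.71] + 230.265 = 905.857 + 230.265 = 1136.12.
Reliability = 1136.12 / 1281.74 = 0.886.

0.886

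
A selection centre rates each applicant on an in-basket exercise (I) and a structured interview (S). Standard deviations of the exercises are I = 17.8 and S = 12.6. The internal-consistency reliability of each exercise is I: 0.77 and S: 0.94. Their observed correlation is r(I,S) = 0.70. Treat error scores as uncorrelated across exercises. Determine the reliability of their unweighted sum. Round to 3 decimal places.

0.896

Var(I+S) = 17.8² + 12.6² + 2·[17.8·12.6·0.70] = 475.6 + 313.992 = 789.592.
Because errors are independent across components, Cov(Tᵢ,Tⱼ) = Cov(Xᵢ,Xⱼ); the off-diagonal part of the true-score variance is the same as above.
True-score variance = [17.8²·0.77 + 12.6²·0.94] + 313.992 = 393.201 + 313.992 = 707.193.
Reliability = 707.193 / 789.592 = 0.896.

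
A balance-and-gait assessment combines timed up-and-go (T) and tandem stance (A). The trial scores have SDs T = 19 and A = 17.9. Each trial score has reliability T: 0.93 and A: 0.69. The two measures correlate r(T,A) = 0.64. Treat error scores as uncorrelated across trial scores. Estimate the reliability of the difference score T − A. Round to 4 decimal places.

0.4937

Var(T−A) = 19² + 17.9² − 2·19·17.9·0.64 = 681.41 − 435.328 = 246.082.
With uncorrelated errors the cross-covariances are all true-score covariance, so they carry over unchanged; only the diagonal terms shrink to ρᵢσᵢ².
True-score variance = [19²·0.93 + 17.9²·0.69] − 435.328 = 556.813 − 435.328 = 121.485.
Reliability = 121.485 / 246.082 = 0.4937.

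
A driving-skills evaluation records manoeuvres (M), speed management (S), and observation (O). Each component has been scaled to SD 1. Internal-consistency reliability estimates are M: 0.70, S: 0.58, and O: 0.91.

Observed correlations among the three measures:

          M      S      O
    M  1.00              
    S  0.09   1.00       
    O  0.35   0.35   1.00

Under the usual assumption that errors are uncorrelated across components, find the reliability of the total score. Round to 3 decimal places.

Var(M+S+O) = 3 + 2·[0.09 + 0.35 + 0.35] = 3 + 1.58 = 4.58.
With uncorrelated errors the cross-covariances are all true-score covariance, so they carry over unchanged; only the diagonal terms shrink to ρᵢσᵢ².
True-score variance = [0.70 + 0.58 + 0.91] + 1.58 = 2.19 + 1.58 = 3.77.
Reliability = 3.77 / 4.58 = 0.823.

0.823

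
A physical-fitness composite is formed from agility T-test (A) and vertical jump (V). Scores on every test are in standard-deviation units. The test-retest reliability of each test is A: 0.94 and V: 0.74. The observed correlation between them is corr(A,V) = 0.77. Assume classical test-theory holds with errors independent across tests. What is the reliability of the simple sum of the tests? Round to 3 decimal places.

Var(A+V) = 2 + 2·[0.77] = 2 + 1.54 = 3.54.
Because errors are independent across components, Cov(Tᵢ,Tⱼ) = Cov(Xᵢ,Xⱼ); the off-diagonal part of the true-score variance is the same as above.
True-score variance = [0.94 + 0.74] + 1.54 = 1.68 + 1.54 = 3.22.
Reliability = 3.22 / 3.54 = 0.910.

0.910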